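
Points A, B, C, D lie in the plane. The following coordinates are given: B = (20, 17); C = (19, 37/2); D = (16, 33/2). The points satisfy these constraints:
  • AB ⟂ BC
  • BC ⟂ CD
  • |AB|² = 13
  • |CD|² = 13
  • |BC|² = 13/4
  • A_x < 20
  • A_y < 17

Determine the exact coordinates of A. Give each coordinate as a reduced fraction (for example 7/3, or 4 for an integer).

A = (17, 15)

1. A_x = 17  [[AB ⟂ BC ⇒ 1x-3/2y+11/2=0] ∩ [|A−(20, 17)|²=13]]
2. A_y = 15  [[AB ⟂ BC ⇒ 1x-3/2y+11/2=0] ∩ [|A−(20, 17)|²=13]]
   so A = (17, 15)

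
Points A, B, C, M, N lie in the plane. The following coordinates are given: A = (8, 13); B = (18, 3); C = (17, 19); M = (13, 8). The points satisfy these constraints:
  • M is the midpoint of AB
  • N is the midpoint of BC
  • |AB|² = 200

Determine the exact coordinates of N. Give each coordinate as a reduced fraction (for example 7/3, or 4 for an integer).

1. N_x = 35/2  [2·N = B+C = (18, 3)+(17, 19)]
2. N_y = 11  [2·N = B+C = (18, 3)+(17, 19)]
   so N = (35/2, 11)

N = (35/2, 11)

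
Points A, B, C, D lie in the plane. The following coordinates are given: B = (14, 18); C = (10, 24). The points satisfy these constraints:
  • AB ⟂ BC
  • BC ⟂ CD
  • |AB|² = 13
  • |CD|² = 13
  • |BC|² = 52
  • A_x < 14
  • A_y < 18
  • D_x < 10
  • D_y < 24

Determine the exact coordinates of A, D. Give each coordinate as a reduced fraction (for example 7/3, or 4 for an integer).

A = (11, 16)
D = (7, 22)

1. A_x = 11  [[AB ⟂ BC ⇒ 4x-6y+52=0] ∩ [|A−(14, 18)|²=13]]
2. A_y = 16  [[AB ⟂ BC ⇒ 4x-6y+52=0] ∩ [|A−(14, 18)|²=13]]
   so A = (11, 16)
3. D_x = 7  [[BC ⟂ CD ⇒ -4x+6y-104=0] ∩ [|D−(10, 24)|²=13]]
4. D_y = 22  [[BC ⟂ CD ⇒ -4x+6y-104=0] ∩ [|D−(10, 24)|²=13]]
   so D = (7, 22)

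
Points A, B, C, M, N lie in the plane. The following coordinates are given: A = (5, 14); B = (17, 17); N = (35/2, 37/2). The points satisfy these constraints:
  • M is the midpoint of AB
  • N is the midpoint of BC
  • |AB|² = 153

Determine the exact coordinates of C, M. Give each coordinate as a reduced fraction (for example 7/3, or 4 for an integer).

C = (18, 20)
M = (11, 31/2)

1. M_x = 11  [2·M = A+B = (5, 14)+(17, 17)]
2. M_y = 31/2  [2·M = A+B = (5, 14)+(17, 17)]
   so M = (11, 31/2)
3. C_x = 18  [C = 2·N−B = 2·(35/2, 37/2)−(17, 17)]
4. C_y = 20  [C = 2·N−B = 2·(35/2, 37/2)−(17, 17)]
   so C = (18, 20)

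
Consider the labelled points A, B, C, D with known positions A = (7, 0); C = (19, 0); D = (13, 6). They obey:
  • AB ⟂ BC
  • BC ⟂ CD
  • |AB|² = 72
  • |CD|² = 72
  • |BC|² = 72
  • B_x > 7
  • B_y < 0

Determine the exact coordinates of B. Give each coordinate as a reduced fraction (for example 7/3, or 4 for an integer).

B = (13, -6)

1. B_x = 13  [[BC ⟂ CD ⇒ 6x-6y-114=0] ∩ [|B−(7, 0)|²=72]]
2. B_y = -6  [[BC ⟂ CD ⇒ 6x-6y-114=0] ∩ [|B−(7, 0)|²=72]]
   so B = (13, -6)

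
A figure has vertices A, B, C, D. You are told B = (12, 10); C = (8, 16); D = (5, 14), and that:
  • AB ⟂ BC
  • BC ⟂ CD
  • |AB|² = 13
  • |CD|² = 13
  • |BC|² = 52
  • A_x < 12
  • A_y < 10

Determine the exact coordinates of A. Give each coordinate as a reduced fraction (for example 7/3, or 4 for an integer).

1. A_x = 9  [[AB ⟂ BC ⇒ 4x-6y+12=0] ∩ [|A−(12, 10)|²=13]]
2. A_y = 8  [[AB ⟂ BC ⇒ 4x-6y+12=0] ∩ [|A−(12, 10)|²=13]]
   so A = (9, 8)

A = (9, 8)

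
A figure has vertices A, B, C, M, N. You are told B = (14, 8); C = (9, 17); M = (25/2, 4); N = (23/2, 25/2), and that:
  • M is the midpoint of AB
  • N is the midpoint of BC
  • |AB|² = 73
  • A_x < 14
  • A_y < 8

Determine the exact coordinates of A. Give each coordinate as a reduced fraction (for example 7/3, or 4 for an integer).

A = (11, 0)

1. A_x = 11  [A = 2·M−B = 2·(25/2, 4)−(14, 8)]
2. A_y = 0  [A = 2·M−B = 2·(25/2, 4)−(14, 8)]
   so A = (11, 0)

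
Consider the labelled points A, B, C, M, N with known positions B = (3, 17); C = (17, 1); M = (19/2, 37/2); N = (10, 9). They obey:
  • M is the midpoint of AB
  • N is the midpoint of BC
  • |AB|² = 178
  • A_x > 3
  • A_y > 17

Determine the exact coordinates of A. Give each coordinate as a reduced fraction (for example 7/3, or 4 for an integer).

1. A_x = 16  [A = 2·M−B = 2·(19/2, 37/2)−(3, 17)]
2. A_y = 20  [A = 2·M−B = 2·(19/2, 37/2)−(3, 17)]
   so A = (16, 20)

A = (16, 20)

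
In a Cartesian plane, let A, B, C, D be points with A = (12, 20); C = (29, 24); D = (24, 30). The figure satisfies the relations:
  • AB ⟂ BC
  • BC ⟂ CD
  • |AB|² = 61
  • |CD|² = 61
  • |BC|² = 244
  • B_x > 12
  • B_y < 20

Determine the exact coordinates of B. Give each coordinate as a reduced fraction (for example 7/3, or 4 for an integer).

B = (17, 14)

1. B_x = 17  [[BC ⟂ CD ⇒ 5x-6y-1=0] ∩ [|B−(12, 20)|²=61]]
2. B_y = 14  [[BC ⟂ CD ⇒ 5x-6y-1=0] ∩ [|B−(12, 20)|²=61]]
   so B = (17, 14)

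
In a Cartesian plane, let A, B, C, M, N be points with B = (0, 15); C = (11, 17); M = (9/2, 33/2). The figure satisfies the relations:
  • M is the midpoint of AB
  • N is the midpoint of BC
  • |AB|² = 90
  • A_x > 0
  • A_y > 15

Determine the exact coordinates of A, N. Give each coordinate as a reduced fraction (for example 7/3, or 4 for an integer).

1. A_x = 9  [A = 2·M−B = 2·(9/2, 33/2)−(0, 15)]
2. A_y = 18  [A = 2·M−B = 2·(9/2, 33/2)−(0, 15)]
   so A = (9, 18)
3. N_x = 11/2  [2·N = B+C = (0, 15)+(11, 17)]
4. N_y = 16  [2·N = B+C = (0, 15)+(11, 17)]
   so N = (11/2, 16)

A = (9, 18)
N = (11/2, 16)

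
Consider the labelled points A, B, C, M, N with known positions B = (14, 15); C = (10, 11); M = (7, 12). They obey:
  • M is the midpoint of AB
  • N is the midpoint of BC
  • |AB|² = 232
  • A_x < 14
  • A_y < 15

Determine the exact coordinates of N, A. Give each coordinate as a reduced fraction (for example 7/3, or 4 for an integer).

1. A_x = 0  [A = 2·M−B = 2·(7, 12)−(14, 15)]
2. A_y = 9  [A = 2·M−B = 2·(7, 12)−(14, 15)]
   so A = (0, 9)
3. N_x = 12  [2·N = B+C = (14, 15)+(10, 11)]
4. N_y = 13  [2·N = B+C = (14, 15)+(10, 11)]
   so N = (12, 13)

N = (12, 13)
A = (0, 9)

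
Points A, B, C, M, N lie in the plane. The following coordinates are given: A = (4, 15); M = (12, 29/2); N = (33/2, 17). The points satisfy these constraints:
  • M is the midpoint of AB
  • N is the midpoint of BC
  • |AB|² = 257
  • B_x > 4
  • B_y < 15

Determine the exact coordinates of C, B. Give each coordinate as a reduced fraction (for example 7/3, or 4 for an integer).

1. B_x = 20  [B = 2·M−A = 2·(12, 29/2)−(4, 15)]
2. B_y = 14  [B = 2·M−A = 2·(12, 29/2)−(4, 15)]
   so B = (20, 14)
3. C_x = 13  [C = 2·N−B = 2·(33/2, 17)−(20, 14)]
4. C_y = 20  [C = 2·N−B = 2·(33/2, 17)−(20, 14)]
   so C = (13, 20)

C = (13, 20)
B = (20, 14)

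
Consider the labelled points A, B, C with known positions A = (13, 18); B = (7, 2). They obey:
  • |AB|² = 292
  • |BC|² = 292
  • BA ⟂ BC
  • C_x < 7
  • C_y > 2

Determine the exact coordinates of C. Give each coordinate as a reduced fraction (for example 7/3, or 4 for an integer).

1. C_x = -9  [[BA ⟂ BC ⇒ 6x+16y-74=0] ∩ [|C−(7, 2)|²=292]]
2. C_y = 8  [[BA ⟂ BC ⇒ 6x+16y-74=0] ∩ [|C−(7, 2)|²=292]]
   so C = (-9, 8)

C = (-9, 8)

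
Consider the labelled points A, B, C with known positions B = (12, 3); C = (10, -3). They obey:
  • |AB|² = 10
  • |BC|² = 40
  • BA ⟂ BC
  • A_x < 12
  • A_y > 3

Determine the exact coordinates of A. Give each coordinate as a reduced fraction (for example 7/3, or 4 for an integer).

1. A_x = 9  [[BA ⟂ BC ⇒ -2x-6y+42=0] ∩ [|A−(12, 3)|²=10]]
2. A_y = 4  [[BA ⟂ BC ⇒ -2x-6y+42=0] ∩ [|A−(12, 3)|²=10]]
   so A = (9, 4)

A = (9, 4)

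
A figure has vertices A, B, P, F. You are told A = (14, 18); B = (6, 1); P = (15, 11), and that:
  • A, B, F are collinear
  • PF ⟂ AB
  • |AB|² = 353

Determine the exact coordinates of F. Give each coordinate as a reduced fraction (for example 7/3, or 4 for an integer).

1. F_x = 4054/353  [[A, B, F are collinear ⇒ 17x-8y-94=0] ∩ [PF ⟂ AB ⇒ -8x-17y+307=0]]
2. F_y = 4467/353  [[A, B, F are collinear ⇒ 17x-8y-94=0] ∩ [PF ⟂ AB ⇒ -8x-17y+307=0]]
   so F = (4054/353, 4467/353)

F = (4054/353, 4467/353)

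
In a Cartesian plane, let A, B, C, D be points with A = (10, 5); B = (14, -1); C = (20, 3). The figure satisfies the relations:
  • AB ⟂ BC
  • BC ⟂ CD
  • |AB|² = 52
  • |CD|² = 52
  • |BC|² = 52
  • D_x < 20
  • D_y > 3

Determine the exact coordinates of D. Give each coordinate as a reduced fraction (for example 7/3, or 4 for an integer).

D = (16, 9)

1. D_x = 16  [[BC ⟂ CD ⇒ 6x+4y-132=0] ∩ [|D−(20, 3)|²=52]]
2. D_y = 9  [[BC ⟂ CD ⇒ 6x+4y-132=0] ∩ [|D−(20, 3)|²=52]]
   so D = (16, 9)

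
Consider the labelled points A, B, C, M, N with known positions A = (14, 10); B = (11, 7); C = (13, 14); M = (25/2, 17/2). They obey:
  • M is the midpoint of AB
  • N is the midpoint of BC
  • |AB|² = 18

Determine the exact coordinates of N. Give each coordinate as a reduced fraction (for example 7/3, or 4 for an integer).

1. N_x = 12  [2·N = B+C = (11, 7)+(13, 14)]
2. N_y = 21/2  [2·N = B+C = (11, 7)+(13, 14)]
   so N = (12, 21/2)

N = (12, 21/2)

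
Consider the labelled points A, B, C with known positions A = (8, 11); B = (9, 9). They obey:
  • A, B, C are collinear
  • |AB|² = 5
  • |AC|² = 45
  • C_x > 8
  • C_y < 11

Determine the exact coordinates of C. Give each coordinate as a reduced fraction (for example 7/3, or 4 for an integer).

1. C_x = 11  [[A, B, C are collinear ⇒ 2x+1y-27=0] ∩ [|C−(8, 11)|²=45]]
2. C_y = 5  [[A, B, C are collinear ⇒ 2x+1y-27=0] ∩ [|C−(8, 11)|²=45]]
   so C = (11, 5)

C = (11, 5)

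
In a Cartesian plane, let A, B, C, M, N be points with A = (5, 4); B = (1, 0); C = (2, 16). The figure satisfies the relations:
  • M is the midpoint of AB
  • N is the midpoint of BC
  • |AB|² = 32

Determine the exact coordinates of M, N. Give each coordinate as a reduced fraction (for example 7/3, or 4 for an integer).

1. M_x = 3  [2·M = A+B = (5, 4)+(1, 0)]
2. M_y = 2  [2·M = A+B = (5, 4)+(1, 0)]
   so M = (3, 2)
3. N_x = 3/2  [2·N = B+C = (1, 0)+(2, 16)]
4. N_y = 8  [2·N = B+C = (1, 0)+(2, 16)]
   so N = (3/2, 8)

M = (3, 2)
N = (3/2, 8)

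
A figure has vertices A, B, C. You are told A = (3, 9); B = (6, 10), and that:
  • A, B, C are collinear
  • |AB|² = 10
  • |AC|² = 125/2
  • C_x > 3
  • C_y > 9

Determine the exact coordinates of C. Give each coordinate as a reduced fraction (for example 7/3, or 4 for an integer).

C = (21/2, 23/2)

1. C_x = 21/2  [[A, B, C are collinear ⇒ -1x+3y-24=0] ∩ [|C−(3, 9)|²=125/2]]
2. C_y = 23/2  [[A, B, C are collinear ⇒ -1x+3y-24=0] ∩ [|C−(3, 9)|²=125/2]]
   so C = (21/2, 23/2)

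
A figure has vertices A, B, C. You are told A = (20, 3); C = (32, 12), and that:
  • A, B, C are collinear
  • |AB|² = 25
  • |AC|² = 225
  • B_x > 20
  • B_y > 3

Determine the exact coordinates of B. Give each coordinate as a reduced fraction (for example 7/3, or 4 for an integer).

1. B_x = 24  [[A, B, C are collinear ⇒ 9x-12y-144=0] ∩ [|B−(20, 3)|²=25]]
2. B_y = 6  [[A, B, C are collinear ⇒ 9x-12y-144=0] ∩ [|B−(20, 3)|²=25]]
   so B = (24, 6)

B = (24, 6)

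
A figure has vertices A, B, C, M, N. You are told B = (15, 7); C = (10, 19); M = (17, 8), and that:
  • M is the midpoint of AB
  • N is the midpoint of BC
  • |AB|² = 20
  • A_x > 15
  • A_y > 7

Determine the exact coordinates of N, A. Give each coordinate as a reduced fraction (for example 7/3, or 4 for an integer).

N = (25/2, 13)
A = (19, 9)

1. A_x = 19  [A = 2·M−B = 2·(17, 8)−(15, 7)]
2. A_y = 9  [A = 2·M−B = 2·(17, 8)−(15, 7)]
   so A = (19, 9)
3. N_x = 25/2  [2·N = B+C = (15, 7)+(10, 19)]
4. N_y = 13  [2·N = B+C = (15, 7)+(10, 19)]
   so N = (25/2, 13)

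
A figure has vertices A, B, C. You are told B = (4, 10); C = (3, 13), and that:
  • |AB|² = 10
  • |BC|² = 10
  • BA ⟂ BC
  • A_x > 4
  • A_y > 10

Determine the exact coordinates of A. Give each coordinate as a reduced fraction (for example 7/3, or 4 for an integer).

A = (7, 11)

1. A_x = 7  [[BA ⟂ BC ⇒ -1x+3y-26=0] ∩ [|A−(4, 10)|²=10]]
2. A_y = 11  [[BA ⟂ BC ⇒ -1x+3y-26=0] ∩ [|A−(4, 10)|²=10]]
   so A = (7, 11)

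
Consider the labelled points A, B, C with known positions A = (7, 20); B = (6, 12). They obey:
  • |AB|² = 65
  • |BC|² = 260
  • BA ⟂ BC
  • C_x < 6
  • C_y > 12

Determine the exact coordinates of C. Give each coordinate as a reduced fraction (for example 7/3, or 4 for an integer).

1. C_x = -10  [[BA ⟂ BC ⇒ 1x+8y-102=0] ∩ [|C−(6, 12)|²=260]]
2. C_y = 14  [[BA ⟂ BC ⇒ 1x+8y-102=0] ∩ [|C−(6, 12)|²=260]]
   so C = (-10, 14)

C = (-10, 14)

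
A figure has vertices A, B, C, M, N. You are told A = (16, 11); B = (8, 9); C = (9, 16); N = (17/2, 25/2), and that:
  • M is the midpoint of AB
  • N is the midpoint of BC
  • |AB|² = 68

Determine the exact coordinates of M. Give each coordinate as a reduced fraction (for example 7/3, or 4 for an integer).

M = (12, 10)

1. M_x = 12  [2·M = A+B = (16, 11)+(8, 9)]
2. M_y = 10  [2·M = A+B = (16, 11)+(8, 9)]
   so M = (12, 10)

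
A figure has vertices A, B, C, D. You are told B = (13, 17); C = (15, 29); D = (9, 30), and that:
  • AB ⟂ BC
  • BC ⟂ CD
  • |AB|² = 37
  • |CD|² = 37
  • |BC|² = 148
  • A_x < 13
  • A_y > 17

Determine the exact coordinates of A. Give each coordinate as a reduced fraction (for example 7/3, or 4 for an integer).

1. A_x = 7  [[AB ⟂ BC ⇒ -2x-12y+230=0] ∩ [|A−(13, 17)|²=37]]
2. A_y = 18  [[AB ⟂ BC ⇒ -2x-12y+230=0] ∩ [|A−(13, 17)|²=37]]
   so A = (7, 18)

A = (7, 18)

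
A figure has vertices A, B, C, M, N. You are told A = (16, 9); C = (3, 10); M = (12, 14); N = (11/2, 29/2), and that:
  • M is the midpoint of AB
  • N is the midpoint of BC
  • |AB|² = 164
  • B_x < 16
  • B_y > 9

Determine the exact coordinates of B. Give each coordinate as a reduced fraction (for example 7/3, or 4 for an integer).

B = (8, 19)

1. B_x = 8  [B = 2·M−A = 2·(12, 14)−(16, 9)]
2. B_y = 19  [B = 2·M−A = 2·(12, 14)−(16, 9)]
   so B = (8, 19)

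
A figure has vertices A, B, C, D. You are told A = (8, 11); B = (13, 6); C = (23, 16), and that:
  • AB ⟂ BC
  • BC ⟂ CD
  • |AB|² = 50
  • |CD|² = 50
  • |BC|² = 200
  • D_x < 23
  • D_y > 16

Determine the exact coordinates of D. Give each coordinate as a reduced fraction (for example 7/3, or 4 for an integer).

D = (18, 21)

1. D_x = 18  [[BC ⟂ CD ⇒ 10x+10y-390=0] ∩ [|D−(23, 16)|²=50]]
2. D_y = 21  [[BC ⟂ CD ⇒ 10x+10y-390=0] ∩ [|D−(23, 16)|²=50]]
   so D = (18, 21)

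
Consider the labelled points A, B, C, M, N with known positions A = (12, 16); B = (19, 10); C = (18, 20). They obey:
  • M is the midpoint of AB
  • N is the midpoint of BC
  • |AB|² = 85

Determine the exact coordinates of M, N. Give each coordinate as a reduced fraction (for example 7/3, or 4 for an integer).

1. M_x = 31/2  [2·M = A+B = (12, 16)+(19, 10)]
2. M_y = 13  [2·M = A+B = (12, 16)+(19, 10)]
   so M = (31/2, 13)
3. N_x = 37/2  [2·N = B+C = (19, 10)+(18, 20)]
4. N_y = 15  [2·N = B+C = (19, 10)+(18, 20)]
   so N = (37/2, 15)

M = (31/2, 13)
N = (37/2, 15)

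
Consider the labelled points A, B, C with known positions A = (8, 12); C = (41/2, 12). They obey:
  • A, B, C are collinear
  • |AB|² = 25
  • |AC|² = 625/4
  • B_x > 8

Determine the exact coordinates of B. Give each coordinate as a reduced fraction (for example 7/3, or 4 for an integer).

B = (13, 12)

1. B_x = 13  [[A, B, C are collinear ⇒ -25/2y+150=0] ∩ [|B−(8, 12)|²=25]]
2. B_y = 12  [[A, B, C are collinear ⇒ -25/2y+150=0] ∩ [|B−(8, 12)|²=25]]
   so B = (13, 12)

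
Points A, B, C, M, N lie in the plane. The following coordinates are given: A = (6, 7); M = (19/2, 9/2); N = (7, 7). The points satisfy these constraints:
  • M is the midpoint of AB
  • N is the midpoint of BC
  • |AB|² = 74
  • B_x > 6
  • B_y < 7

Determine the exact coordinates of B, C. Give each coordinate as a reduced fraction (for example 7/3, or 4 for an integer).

1. B_x = 13  [B = 2·M−A = 2·(19/2, 9/2)−(6, 7)]
2. B_y = 2  [B = 2·M−A = 2·(19/2, 9/2)−(6, 7)]
   so B = (13, 2)
3. C_x = 1  [C = 2·N−B = 2·(7, 7)−(13, 2)]
4. C_y = 12  [C = 2·N−B = 2·(7, 7)−(13, 2)]
   so C = (1, 12)

B = (13, 2)
C = (1, 12)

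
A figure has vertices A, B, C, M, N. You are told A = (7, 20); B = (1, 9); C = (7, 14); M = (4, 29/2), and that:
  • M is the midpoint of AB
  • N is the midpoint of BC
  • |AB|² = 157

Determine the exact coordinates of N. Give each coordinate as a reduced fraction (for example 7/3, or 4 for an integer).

N = (4, 23/2)

1. N_x = 4  [2·N = B+C = (1, 9)+(7, 14)]
2. N_y = 23/2  [2·N = B+C = (1, 9)+(7, 14)]
   so N = (4, 23/2)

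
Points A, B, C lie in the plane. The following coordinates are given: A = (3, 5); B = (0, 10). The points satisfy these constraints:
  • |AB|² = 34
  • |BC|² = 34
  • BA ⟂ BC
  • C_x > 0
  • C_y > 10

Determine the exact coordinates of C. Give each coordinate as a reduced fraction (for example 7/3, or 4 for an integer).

1. C_x = 5  [[BA ⟂ BC ⇒ 3x-5y+50=0] ∩ [|C−(0, 10)|²=34]]
2. C_y = 13  [[BA ⟂ BC ⇒ 3x-5y+50=0] ∩ [|C−(0, 10)|²=34]]
   so C = (5, 13)

C = (5, 13)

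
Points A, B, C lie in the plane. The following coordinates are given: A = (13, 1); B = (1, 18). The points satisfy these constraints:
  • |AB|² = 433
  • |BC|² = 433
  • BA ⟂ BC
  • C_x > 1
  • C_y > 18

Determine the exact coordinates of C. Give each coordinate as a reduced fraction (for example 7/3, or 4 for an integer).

1. C_x = 18  [[BA ⟂ BC ⇒ 12x-17y+294=0] ∩ [|C−(1, 18)|²=433]]
2. C_y = 30  [[BA ⟂ BC ⇒ 12x-17y+294=0] ∩ [|C−(1, 18)|²=433]]
   so C = (18, 30)

C = (18, 30)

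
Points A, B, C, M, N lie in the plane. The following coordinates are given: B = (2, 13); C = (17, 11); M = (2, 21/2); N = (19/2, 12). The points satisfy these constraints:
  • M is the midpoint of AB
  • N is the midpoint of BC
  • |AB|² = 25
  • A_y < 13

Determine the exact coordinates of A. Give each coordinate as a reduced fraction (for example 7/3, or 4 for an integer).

1. A_x = 2  [A = 2·M−B = 2·(2, 21/2)−(2, 13)]
2. A_y = 8  [A = 2·M−B = 2·(2, 21/2)−(2, 13)]
   so A = (2, 8)

A = (2, 8)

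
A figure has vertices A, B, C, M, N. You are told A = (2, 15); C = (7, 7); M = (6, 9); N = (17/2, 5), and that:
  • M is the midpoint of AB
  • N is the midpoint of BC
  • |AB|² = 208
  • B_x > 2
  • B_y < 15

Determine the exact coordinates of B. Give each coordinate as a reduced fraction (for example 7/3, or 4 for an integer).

B = (10, 3)

1. B_x = 10  [B = 2·M−A = 2·(6, 9)−(2, 15)]
2. B_y = 3  [B = 2·M−A = 2·(6, 9)−(2, 15)]
   so B = (10, 3)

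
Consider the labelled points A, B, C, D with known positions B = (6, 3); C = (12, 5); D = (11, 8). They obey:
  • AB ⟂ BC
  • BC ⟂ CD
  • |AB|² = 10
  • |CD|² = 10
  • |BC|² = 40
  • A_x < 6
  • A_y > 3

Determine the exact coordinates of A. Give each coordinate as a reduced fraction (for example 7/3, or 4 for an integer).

A = (5, 6)

1. A_x = 5  [[AB ⟂ BC ⇒ -6x-2y+42=0] ∩ [|A−(6, 3)|²=10]]
2. A_y = 6  [[AB ⟂ BC ⇒ -6x-2y+42=0] ∩ [|A−(6, 3)|²=10]]
   so A = (5, 6)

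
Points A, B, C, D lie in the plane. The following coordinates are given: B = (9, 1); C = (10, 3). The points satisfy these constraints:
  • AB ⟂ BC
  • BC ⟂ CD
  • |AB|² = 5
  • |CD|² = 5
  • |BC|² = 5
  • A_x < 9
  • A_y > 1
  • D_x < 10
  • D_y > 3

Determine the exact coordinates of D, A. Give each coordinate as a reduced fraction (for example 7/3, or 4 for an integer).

1. D_x = 8  [[BC ⟂ CD ⇒ 1x+2y-16=0] ∩ [|D−(10, 3)|²=5]]
2. D_y = 4  [[BC ⟂ CD ⇒ 1x+2y-16=0] ∩ [|D−(10, 3)|²=5]]
   so D = (8, 4)
3. A_x = 7  [[AB ⟂ BC ⇒ -1x-2y+11=0] ∩ [|A−(9, 1)|²=5]]
4. A_y = 2  [[AB ⟂ BC ⇒ -1x-2y+11=0] ∩ [|A−(9, 1)|²=5]]
   so A = (7, 2)

D = (8, 4)
A = (7, 2)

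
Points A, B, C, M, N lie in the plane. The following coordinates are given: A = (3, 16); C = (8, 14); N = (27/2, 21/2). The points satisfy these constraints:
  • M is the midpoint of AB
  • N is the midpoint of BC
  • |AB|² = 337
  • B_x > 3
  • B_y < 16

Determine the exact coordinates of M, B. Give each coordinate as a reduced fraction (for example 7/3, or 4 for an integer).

M = (11, 23/2)
B = (19, 7)

1. B_x = 19  [B = 2·N−C = 2·(27/2, 21/2)−(8, 14)]
2. B_y = 7  [B = 2·N−C = 2·(27/2, 21/2)−(8, 14)]
   so B = (19, 7)
3. M_x = 11  [2·M = A+B = (3, 16)+(19, 7)]
4. M_y = 23/2  [2·M = A+B = (3, 16)+(19, 7)]
   so M = (11, 23/2)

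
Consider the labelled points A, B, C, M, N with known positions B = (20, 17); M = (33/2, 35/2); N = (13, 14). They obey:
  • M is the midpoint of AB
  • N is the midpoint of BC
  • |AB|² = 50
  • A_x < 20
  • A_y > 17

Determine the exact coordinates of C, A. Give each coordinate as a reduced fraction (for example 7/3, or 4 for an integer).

1. A_x = 13  [A = 2·M−B = 2·(33/2, 35/2)−(20, 17)]
2. A_y = 18  [A = 2·M−B = 2·(33/2, 35/2)−(20, 17)]
   so A = (13, 18)
3. C_x = 6  [C = 2·N−B = 2·(13, 14)−(20, 17)]
4. C_y = 11  [C = 2·N−B = 2·(13, 14)−(20, 17)]
   so C = (6, 11)

C = (6, 11)
A = (13, 18)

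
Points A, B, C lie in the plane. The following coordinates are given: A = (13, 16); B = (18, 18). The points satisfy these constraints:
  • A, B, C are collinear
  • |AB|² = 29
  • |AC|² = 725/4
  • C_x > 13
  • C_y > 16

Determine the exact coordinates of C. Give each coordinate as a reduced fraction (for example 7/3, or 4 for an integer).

1. C_x = 51/2  [[A, B, C are collinear ⇒ -2x+5y-54=0] ∩ [|C−(13, 16)|²=725/4]]
2. C_y = 21  [[A, B, C are collinear ⇒ -2x+5y-54=0] ∩ [|C−(13, 16)|²=725/4]]
   so C = (51/2, 21)

C = (51/2, 21)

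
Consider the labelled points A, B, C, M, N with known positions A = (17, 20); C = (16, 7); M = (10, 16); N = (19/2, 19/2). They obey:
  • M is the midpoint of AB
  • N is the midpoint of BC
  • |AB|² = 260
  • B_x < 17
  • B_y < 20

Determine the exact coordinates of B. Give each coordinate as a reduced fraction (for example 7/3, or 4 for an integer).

B = (3, 12)

1. B_x = 3  [B = 2·M−A = 2·(10, 16)−(17, 20)]
2. B_y = 12  [B = 2·M−A = 2·(10, 16)−(17, 20)]
   so B = (3, 12)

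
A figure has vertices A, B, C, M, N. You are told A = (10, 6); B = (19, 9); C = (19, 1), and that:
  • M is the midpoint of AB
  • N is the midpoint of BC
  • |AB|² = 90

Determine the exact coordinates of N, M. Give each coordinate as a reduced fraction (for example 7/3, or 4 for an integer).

N = (19, 5)
M = (29/2, 15/2)

1. M_x = 29/2  [2·M = A+B = (10, 6)+(19, 9)]
2. M_y = 15/2  [2·M = A+B = (10, 6)+(19, 9)]
   so M = (29/2, 15/2)
3. N_x = 19  [2·N = B+C = (19, 9)+(19, 1)]
4. N_y = 5  [2·N = B+C = (19, 9)+(19, 1)]
   so N = (19, 5)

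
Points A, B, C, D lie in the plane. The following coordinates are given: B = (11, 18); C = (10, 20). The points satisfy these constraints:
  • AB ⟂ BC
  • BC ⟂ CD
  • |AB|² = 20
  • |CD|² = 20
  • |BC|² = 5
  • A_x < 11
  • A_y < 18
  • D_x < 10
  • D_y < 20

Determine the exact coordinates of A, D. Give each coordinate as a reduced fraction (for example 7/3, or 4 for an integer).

1. A_x = 7  [[AB ⟂ BC ⇒ 1x-2y+25=0] ∩ [|A−(11, 18)|²=20]]
2. A_y = 16  [[AB ⟂ BC ⇒ 1x-2y+25=0] ∩ [|A−(11, 18)|²=20]]
   so A = (7, 16)
3. D_x = 6  [[BC ⟂ CD ⇒ -1x+2y-30=0] ∩ [|D−(10, 20)|²=20]]
4. D_y = 18  [[BC ⟂ CD ⇒ -1x+2y-30=0] ∩ [|D−(10, 20)|²=20]]
   so D = (6, 18)

A = (7, 16)
D = (6, 18)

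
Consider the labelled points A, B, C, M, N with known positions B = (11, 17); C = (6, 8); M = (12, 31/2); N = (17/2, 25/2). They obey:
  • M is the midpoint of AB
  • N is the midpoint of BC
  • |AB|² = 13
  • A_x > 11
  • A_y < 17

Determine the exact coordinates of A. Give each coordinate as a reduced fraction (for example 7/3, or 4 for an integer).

A = (13, 14)

1. A_x = 13  [A = 2·M−B = 2·(12, 31/2)−(11, 17)]
2. A_y = 14  [A = 2·M−B = 2·(12, 31/2)−(11, 17)]
   so A = (13, 14)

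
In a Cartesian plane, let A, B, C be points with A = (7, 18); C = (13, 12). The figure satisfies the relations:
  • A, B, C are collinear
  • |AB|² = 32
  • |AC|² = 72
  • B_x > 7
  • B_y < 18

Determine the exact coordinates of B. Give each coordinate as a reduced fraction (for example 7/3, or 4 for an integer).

B = (11, 14)

1. B_x = 11  [[A, B, C are collinear ⇒ -6x-6y+150=0] ∩ [|B−(7, 18)|²=32]]
2. B_y = 14  [[A, B, C are collinear ⇒ -6x-6y+150=0] ∩ [|B−(7, 18)|²=32]]
   so B = (11, 14)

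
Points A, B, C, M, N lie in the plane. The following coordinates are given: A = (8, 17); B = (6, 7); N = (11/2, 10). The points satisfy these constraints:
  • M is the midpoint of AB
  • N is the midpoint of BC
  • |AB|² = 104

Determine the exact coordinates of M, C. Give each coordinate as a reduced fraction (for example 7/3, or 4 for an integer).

M = (7, 12)
C = (5, 13)

1. M_x = 7  [2·M = A+B = (8, 17)+(6, 7)]
2. M_y = 12  [2·M = A+B = (8, 17)+(6, 7)]
   so M = (7, 12)
3. C_x = 5  [C = 2·N−B = 2·(11/2, 10)−(6, 7)]
4. C_y = 13  [C = 2·N−B = 2·(11/2, 10)−(6, 7)]
   so C = (5, 13)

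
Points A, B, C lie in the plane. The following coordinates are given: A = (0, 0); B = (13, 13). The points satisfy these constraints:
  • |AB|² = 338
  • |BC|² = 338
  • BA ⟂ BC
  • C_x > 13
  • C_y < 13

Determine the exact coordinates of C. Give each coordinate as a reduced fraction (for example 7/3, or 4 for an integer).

C = (26, 0)

1. C_x = 26  [[BA ⟂ BC ⇒ -13x-13y+338=0] ∩ [|C−(13, 13)|²=338]]
2. C_y = 0  [[BA ⟂ BC ⇒ -13x-13y+338=0] ∩ [|C−(13, 13)|²=338]]
   so C = (26, 0)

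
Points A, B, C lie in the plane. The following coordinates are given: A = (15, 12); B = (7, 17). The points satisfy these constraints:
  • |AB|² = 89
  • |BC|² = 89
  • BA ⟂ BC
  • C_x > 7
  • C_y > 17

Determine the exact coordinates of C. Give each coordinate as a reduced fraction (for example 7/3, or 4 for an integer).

C = (12, 25)

1. C_x = 12  [[BA ⟂ BC ⇒ 8x-5y+29=0] ∩ [|C−(7, 17)|²=89]]
2. C_y = 25  [[BA ⟂ BC ⇒ 8x-5y+29=0] ∩ [|C−(7, 17)|²=89]]
   so C = (12, 25)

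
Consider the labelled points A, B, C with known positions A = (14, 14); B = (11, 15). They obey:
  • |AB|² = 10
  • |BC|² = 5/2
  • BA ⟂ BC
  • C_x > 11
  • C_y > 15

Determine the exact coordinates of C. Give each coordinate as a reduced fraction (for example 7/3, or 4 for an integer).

1. C_x = 23/2  [[BA ⟂ BC ⇒ 3x-1y-18=0] ∩ [|C−(11, 15)|²=5/2]]
2. C_y = 33/2  [[BA ⟂ BC ⇒ 3x-1y-18=0] ∩ [|C−(11, 15)|²=5/2]]
   so C = (23/2, 33/2)

C = (23/2, 33/2)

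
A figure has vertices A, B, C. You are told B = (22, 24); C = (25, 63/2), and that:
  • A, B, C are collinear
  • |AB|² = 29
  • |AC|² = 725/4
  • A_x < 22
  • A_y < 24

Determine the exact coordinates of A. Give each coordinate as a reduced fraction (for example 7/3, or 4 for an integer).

A = (20, 19)

1. A_x = 20  [[A, B, C are collinear ⇒ -15/2x+3y+93=0] ∩ [|A−(22, 24)|²=29]]
2. A_y = 19  [[A, B, C are collinear ⇒ -15/2x+3y+93=0] ∩ [|A−(22, 24)|²=29]]
   so A = (20, 19)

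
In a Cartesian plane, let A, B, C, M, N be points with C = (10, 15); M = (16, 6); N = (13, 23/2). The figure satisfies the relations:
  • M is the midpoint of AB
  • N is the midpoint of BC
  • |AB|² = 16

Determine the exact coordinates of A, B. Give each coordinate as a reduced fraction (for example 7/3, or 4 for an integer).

A = (16, 4)
B = (16, 8)

1. B_x = 16  [B = 2·N−C = 2·(13, 23/2)−(10, 15)]
2. B_y = 8  [B = 2·N−C = 2·(13, 23/2)−(10, 15)]
   so B = (16, 8)
3. A_x = 16  [A = 2·M−B = 2·(16, 6)−(16, 8)]
4. A_y = 4  [A = 2·M−B = 2·(16, 6)−(16, 8)]
   so A = (16, 4)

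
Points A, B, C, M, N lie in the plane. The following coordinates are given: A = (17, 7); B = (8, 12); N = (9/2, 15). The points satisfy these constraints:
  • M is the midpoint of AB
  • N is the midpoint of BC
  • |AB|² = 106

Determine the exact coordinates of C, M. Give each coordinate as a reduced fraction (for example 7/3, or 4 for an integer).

1. M_x = 25/2  [2·M = A+B = (17, 7)+(8, 12)]
2. M_y = 19/2  [2·M = A+B = (17, 7)+(8, 12)]
   so M = (25/2, 19/2)
3. C_x = 1  [C = 2·N−B = 2·(9/2, 15)−(8, 12)]
4. C_y = 18  [C = 2·N−B = 2·(9/2, 15)−(8, 12)]
   so C = (1, 18)

C = (1, 18)
M = (25/2, 19/2)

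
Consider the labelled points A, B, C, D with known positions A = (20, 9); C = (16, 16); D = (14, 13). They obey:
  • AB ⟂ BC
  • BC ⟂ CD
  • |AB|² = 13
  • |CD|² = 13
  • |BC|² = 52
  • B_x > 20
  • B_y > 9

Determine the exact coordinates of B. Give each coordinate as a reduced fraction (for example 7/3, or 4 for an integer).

B = (22, 12)

1. B_x = 22  [[BC ⟂ CD ⇒ 2x+3y-80=0] ∩ [|B−(20, 9)|²=13]]
2. B_y = 12  [[BC ⟂ CD ⇒ 2x+3y-80=0] ∩ [|B−(20, 9)|²=13]]
   so B = (22, 12)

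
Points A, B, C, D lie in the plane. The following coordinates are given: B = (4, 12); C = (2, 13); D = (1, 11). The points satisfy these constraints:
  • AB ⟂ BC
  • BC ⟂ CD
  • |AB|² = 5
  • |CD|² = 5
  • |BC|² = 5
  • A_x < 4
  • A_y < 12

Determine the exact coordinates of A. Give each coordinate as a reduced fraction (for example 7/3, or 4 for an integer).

A = (3, 10)

1. A_x = 3  [[AB ⟂ BC ⇒ 2x-1y+4=0] ∩ [|A−(4, 12)|²=5]]
2. A_y = 10  [[AB ⟂ BC ⇒ 2x-1y+4=0] ∩ [|A−(4, 12)|²=5]]
   so A = (3, 10)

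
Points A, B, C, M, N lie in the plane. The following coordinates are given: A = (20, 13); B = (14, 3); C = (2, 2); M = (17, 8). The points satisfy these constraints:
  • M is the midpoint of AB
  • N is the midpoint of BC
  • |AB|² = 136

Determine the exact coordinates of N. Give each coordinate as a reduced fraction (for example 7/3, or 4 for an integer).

1. N_x = 8  [2·N = B+C = (14, 3)+(2, 2)]
2. N_y = 5/2  [2·N = B+C = (14, 3)+(2, 2)]
   so N = (8, 5/2)

N = (8, 5/2)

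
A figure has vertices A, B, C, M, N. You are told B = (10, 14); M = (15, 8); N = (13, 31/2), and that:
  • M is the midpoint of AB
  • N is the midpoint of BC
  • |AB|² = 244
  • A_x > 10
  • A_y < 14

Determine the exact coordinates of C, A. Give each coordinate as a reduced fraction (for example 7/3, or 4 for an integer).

C = (16, 17)
A = (20, 2)

1. A_x = 20  [A = 2·M−B = 2·(15, 8)−(10, 14)]
2. A_y = 2  [A = 2·M−B = 2·(15, 8)−(10, 14)]
   so A = (20, 2)
3. C_x = 16  [C = 2·N−B = 2·(13, 31/2)−(10, 14)]
4. C_y = 17  [C = 2·N−B = 2·(13, 31/2)−(10, 14)]
   so C = (16, 17)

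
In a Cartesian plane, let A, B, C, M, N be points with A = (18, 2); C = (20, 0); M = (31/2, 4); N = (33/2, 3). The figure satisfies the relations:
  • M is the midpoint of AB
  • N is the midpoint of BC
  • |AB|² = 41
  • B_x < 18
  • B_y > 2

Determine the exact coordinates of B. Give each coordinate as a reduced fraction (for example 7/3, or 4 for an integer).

B = (13, 6)

1. B_x = 13  [B = 2·M−A = 2·(31/2, 4)−(18, 2)]
2. B_y = 6  [B = 2·M−A = 2·(31/2, 4)−(18, 2)]
   so B = (13, 6)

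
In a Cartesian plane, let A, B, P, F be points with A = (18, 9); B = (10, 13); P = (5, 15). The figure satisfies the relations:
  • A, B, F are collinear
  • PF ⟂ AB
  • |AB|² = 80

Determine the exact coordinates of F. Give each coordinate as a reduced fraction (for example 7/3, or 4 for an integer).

1. F_x = 26/5  [[A, B, F are collinear ⇒ -4x-8y+144=0] ∩ [PF ⟂ AB ⇒ -8x+4y-20=0]]
2. F_y = 77/5  [[A, B, F are collinear ⇒ -4x-8y+144=0] ∩ [PF ⟂ AB ⇒ -8x+4y-20=0]]
   so F = (26/5, 77/5)

F = (26/5, 77/5)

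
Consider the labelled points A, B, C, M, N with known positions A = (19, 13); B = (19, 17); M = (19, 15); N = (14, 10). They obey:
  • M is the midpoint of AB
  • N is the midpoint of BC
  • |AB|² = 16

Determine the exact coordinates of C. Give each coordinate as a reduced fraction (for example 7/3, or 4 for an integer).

C = (9, 3)

1. C_x = 9  [C = 2·N−B = 2·(14, 10)−(19, 17)]
2. C_y = 3  [C = 2·N−B = 2·(14, 10)−(19, 17)]
   so C = (9, 3)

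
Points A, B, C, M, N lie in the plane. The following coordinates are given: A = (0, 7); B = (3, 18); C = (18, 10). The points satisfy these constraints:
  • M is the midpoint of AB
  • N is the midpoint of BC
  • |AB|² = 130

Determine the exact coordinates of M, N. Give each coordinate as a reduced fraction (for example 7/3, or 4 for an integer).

1. M_x = 3/2  [2·M = A+B = (0, 7)+(3, 18)]
2. M_y = 25/2  [2·M = A+B = (0, 7)+(3, 18)]
   so M = (3/2, 25/2)
3. N_x = 21/2  [2·N = B+C = (3, 18)+(18, 10)]
4. N_y = 14  [2·N = B+C = (3, 18)+(18, 10)]
   so N = (21/2, 14)

M = (3/2, 25/2)
N = (21/2, 14)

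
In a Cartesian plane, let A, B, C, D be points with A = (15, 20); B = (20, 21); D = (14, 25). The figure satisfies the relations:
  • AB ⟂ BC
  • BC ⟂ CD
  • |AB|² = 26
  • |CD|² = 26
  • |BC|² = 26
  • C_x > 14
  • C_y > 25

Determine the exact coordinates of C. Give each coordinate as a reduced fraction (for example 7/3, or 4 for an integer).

C = (19, 26)

1. C_x = 19  [[AB ⟂ BC ⇒ 5x+1y-121=0] ∩ [|C−(14, 25)|²=26]]
2. C_y = 26  [[AB ⟂ BC ⇒ 5x+1y-121=0] ∩ [|C−(14, 25)|²=26]]
   so C = (19, 26)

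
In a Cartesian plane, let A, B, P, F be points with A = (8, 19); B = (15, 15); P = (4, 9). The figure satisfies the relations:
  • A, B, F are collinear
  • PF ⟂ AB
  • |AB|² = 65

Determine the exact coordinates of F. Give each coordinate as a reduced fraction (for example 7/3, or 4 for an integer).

F = (604/65, 1187/65)

1. F_x = 604/65  [[A, B, F are collinear ⇒ 4x+7y-165=0] ∩ [PF ⟂ AB ⇒ 7x-4y+8=0]]
2. F_y = 1187/65  [[A, B, F are collinear ⇒ 4x+7y-165=0] ∩ [PF ⟂ AB ⇒ 7x-4y+8=0]]
   so F = (604/65, 1187/65)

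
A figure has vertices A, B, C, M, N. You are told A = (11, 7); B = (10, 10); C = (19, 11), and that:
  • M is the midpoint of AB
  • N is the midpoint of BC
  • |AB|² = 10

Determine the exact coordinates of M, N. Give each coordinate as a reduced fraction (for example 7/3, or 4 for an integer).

M = (21/2, 17/2)
N = (29/2, 21/2)

1. M_x = 21/2  [2·M = A+B = (11, 7)+(10, 10)]
2. M_y = 17/2  [2·M = A+B = (11, 7)+(10, 10)]
   so M = (21/2, 17/2)
3. N_x = 29/2  [2·N = B+C = (10, 10)+(19, 11)]
4. N_y = 21/2  [2·N = B+C = (10, 10)+(19, 11)]
   so N = (29/2, 21/2)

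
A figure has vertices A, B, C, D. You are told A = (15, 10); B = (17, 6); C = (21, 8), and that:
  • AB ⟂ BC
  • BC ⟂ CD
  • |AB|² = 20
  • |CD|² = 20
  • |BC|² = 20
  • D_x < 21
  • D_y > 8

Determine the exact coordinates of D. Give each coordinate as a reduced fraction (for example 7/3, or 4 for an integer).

1. D_x = 19  [[BC ⟂ CD ⇒ 4x+2y-100=0] ∩ [|D−(21, 8)|²=20]]
2. D_y = 12  [[BC ⟂ CD ⇒ 4x+2y-100=0] ∩ [|D−(21, 8)|²=20]]
   so D = (19, 12)

D = (19, 12)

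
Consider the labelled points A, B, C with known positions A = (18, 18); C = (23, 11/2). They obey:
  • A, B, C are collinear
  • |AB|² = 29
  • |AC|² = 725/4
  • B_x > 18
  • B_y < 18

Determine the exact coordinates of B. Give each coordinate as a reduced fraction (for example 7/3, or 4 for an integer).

1. B_x = 20  [[A, B, C are collinear ⇒ -25/2x-5y+315=0] ∩ [|B−(18, 18)|²=29]]
2. B_y = 13  [[A, B, C are collinear ⇒ -25/2x-5y+315=0] ∩ [|B−(18, 18)|²=29]]
   so B = (20, 13)

B = (20, 13)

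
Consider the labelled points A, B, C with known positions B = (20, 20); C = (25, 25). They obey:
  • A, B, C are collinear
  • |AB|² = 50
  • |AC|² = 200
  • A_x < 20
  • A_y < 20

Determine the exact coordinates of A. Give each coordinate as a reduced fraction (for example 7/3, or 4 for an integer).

1. A_x = 15  [[A, B, C are collinear ⇒ -5x+5y=0] ∩ [|A−(20, 20)|²=50]]
2. A_y = 15  [[A, B, C are collinear ⇒ -5x+5y=0] ∩ [|A−(20, 20)|²=50]]
   so A = (15, 15)

A = (15, 15)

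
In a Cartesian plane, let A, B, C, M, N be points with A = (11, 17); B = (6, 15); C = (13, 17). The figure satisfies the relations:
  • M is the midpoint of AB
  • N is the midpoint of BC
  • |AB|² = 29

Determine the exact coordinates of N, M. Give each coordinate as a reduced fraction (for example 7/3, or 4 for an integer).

1. M_x = 17/2  [2·M = A+B = (11, 17)+(6, 15)]
2. M_y = 16  [2·M = A+B = (11, 17)+(6, 15)]
   so M = (17/2, 16)
3. N_x = 19/2  [2·N = B+C = (6, 15)+(13, 17)]
4. N_y = 16  [2·N = B+C = (6, 15)+(13, 17)]
   so N = (19/2, 16)

N = (19/2, 16)
M = (17/2, 16)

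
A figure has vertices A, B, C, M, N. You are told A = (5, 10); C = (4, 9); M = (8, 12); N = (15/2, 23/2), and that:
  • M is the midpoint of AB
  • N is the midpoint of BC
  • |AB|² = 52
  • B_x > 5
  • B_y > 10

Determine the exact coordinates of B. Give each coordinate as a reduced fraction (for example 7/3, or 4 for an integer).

B = (11, 14)

1. B_x = 11  [B = 2·M−A = 2·(8, 12)−(5, 10)]
2. B_y = 14  [B = 2·M−A = 2·(8, 12)−(5, 10)]
   so B = (11, 14)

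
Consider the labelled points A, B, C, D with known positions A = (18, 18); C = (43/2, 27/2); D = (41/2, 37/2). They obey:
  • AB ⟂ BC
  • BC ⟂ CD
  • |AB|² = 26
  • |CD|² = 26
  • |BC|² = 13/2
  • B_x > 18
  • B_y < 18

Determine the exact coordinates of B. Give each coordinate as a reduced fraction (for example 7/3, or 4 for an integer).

B = (19, 13)

1. B_x = 19  [[BC ⟂ CD ⇒ 1x-5y+46=0] ∩ [|B−(18, 18)|²=26]]
2. B_y = 13  [[BC ⟂ CD ⇒ 1x-5y+46=0] ∩ [|B−(18, 18)|²=26]]
   so B = (19, 13)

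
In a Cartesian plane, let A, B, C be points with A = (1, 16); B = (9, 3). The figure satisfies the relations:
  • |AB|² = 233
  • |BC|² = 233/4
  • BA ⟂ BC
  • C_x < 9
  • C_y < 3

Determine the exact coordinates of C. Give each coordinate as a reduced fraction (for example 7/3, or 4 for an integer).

C = (5/2, -1)

1. C_x = 5/2  [[BA ⟂ BC ⇒ -8x+13y+33=0] ∩ [|C−(9, 3)|²=233/4]]
2. C_y = -1  [[BA ⟂ BC ⇒ -8x+13y+33=0] ∩ [|C−(9, 3)|²=233/4]]
   so C = (5/2, -1)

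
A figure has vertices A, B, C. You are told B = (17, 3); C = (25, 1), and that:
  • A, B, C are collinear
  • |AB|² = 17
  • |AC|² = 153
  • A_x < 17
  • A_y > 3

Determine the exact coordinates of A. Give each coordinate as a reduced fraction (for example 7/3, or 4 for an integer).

1. A_x = 13  [[A, B, C are collinear ⇒ 2x+8y-58=0] ∩ [|A−(17, 3)|²=17]]
2. A_y = 4  [[A, B, C are collinear ⇒ 2x+8y-58=0] ∩ [|A−(17, 3)|²=17]]
   so A = (13, 4)

A = (13, 4)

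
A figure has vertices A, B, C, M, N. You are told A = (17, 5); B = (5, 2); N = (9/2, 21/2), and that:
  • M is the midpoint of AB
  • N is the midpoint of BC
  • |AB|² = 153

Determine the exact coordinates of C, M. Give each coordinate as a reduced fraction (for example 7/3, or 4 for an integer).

1. M_x = 11  [2·M = A+B = (17, 5)+(5, 2)]
2. M_y = 7/2  [2·M = A+B = (17, 5)+(5, 2)]
   so M = (11, 7/2)
3. C_x = 4  [C = 2·N−B = 2·(9/2, 21/2)−(5, 2)]
4. C_y = 19  [C = 2·N−B = 2·(9/2, 21/2)−(5, 2)]
   so C = (4, 19)

C = (4, 19)
M = (11, 7/2)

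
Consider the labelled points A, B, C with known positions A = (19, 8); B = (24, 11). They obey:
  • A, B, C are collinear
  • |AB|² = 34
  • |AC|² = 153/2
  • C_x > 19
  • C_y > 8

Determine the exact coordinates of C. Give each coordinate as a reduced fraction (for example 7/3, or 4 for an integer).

1. C_x = 53/2  [[A, B, C are collinear ⇒ -3x+5y+17=0] ∩ [|C−(19, 8)|²=153/2]]
2. C_y = 25/2  [[A, B, C are collinear ⇒ -3x+5y+17=0] ∩ [|C−(19, 8)|²=153/2]]
   so C = (53/2, 25/2)

C = (53/2, 25/2)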